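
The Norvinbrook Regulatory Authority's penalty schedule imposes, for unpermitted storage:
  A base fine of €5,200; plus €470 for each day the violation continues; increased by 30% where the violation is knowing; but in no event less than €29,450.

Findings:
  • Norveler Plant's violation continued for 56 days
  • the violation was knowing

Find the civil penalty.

Per-day component: 56 × €470 = €26,320
Base plus per-day: €5,200 + €26,320 = €31,520
Enhancement: 30% of €31,520 = €9,456
Enhanced fine: €31,520 + €9,456 = €40,976
Minimum €29,450: €40,976 meets the minimum, no increase.

Civil penalty: €40,976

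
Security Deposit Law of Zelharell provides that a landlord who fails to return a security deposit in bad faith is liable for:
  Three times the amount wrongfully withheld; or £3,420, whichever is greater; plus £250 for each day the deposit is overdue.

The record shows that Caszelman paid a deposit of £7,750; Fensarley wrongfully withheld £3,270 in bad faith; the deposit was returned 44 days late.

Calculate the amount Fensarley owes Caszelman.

Trebled: 3 × £3,270 = £9,810
Minimum £3,420: £9,810 meets the minimum, no increase.
Late-return penalty: 44 × £250 = £11,000
Damages plus late penalty: £9,810 + £11,000 = £20,810

£20,810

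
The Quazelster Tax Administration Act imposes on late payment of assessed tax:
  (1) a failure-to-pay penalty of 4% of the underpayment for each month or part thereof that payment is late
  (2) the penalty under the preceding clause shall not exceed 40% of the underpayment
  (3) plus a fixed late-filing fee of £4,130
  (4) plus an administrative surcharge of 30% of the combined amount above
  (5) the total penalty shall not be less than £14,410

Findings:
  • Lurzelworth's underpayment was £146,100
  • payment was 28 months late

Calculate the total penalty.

£81,341

Accrued rate: 4% × 28 = 112%, capped at 40% → 40%
Failure-to-pay penalty: 40% of £146,100 = £58,440
Penalty before surcharge: £58,440 + £4,130 = £62,570
Administrative surcharge: 30% of £62,570 = £18,771
Total penalty: £62,570 + £18,771 = £81,341
Minimum £14,410: £81,341 meets the minimum, no increase.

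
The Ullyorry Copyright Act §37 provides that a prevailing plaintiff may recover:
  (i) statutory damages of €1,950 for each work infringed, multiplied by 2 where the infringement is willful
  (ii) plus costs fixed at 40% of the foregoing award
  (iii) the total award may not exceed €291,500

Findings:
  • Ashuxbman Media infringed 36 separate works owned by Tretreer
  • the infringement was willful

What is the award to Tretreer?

€196,560

Statutory damages: 36 × €1,950 = €70,200
Doubled: 2 × €70,200 = €140,400
Costs: 40% of €140,400 = €56,160
Award plus costs: €140,400 + €56,160 = €196,560
Cap at €291,500: €196,560 is within the cap, no reduction.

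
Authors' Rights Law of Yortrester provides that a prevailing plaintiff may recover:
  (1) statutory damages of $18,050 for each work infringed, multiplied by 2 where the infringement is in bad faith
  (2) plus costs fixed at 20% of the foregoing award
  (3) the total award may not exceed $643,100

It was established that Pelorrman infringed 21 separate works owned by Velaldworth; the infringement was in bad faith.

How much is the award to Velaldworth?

$643,100

Statutory damages: 21 × $18,050 = $379,050
Doubled: 2 × $379,050 = $758,100
Costs: 20% of $758,100 = $151,620
Award plus costs: $758,100 + $151,620 = $909,720
Cap at $643,100: $909,720 exceeds the cap → $643,100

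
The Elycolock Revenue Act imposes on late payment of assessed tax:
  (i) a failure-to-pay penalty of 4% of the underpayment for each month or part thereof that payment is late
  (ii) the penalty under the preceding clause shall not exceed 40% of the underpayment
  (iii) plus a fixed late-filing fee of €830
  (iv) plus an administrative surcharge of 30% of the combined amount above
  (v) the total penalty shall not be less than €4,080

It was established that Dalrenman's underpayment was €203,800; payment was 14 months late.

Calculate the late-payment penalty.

Accrued rate: 4% × 14 = 56%, capped at 40% → 40%
Failure-to-pay penalty: 40% of €203,800 = €81,520
Penalty before surcharge: €81,520 + €830 = €82,350
Administrative surcharge: 30% of €82,350 = €24,705
Total penalty: €82,350 + €24,705 = €107,055
Minimum €4,080: €107,055 meets the minimum, no increase.

Penalty: €107,055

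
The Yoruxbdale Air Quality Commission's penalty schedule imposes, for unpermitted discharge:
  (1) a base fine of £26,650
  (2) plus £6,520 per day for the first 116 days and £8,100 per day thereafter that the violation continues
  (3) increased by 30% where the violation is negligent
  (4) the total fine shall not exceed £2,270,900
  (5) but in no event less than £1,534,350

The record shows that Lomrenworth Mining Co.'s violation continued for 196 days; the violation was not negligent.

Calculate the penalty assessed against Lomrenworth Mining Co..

First 116 days: 116 × £6,520 = £756,320
Remaining days: (196 − 116) × £8,100 = £648,000
Per-day component: £756,320 + £648,000 = £1,404,320
Base plus per-day: £26,650 + £1,404,320 = £1,430,970
The violation was not negligent: no 30% increase.
Cap at £2,270,900: £1,430,970 is within the cap, no reduction.
Minimum £1,534,350: £1,430,970 is below the minimum → £1,534,350

£1,534,350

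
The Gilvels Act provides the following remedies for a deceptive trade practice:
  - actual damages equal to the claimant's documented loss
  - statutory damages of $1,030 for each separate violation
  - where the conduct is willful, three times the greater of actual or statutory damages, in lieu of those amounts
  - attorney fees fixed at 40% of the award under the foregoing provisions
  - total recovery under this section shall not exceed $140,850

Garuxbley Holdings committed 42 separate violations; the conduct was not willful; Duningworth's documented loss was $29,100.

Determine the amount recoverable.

Total recovery: $101,304

Statutory damages: 42 × $1,030 = $43,260
Conduct not willful: the in-lieu enhancement does not apply.
Actual plus statutory damages: $29,100 + $43,260 = $72,360
Attorney fees: 40% of $72,360 = $28,944
Total before cap: $72,360 + $28,944 = $101,304
Cap at $140,850: $101,304 is within the cap, no reduction.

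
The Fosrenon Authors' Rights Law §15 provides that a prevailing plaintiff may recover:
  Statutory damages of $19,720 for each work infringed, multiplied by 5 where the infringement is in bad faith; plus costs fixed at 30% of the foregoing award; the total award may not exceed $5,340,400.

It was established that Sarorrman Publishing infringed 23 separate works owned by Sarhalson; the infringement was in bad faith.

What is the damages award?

Statutory damages: 23 × $19,720 = $453,560
Multiplied by 5: 5 × $453,560 = $2,267,800
Costs: 30% of $2,267,800 = $680,340
Award plus costs: $2,267,800 + $680,340 = $2,948,140
Cap at $5,340,400: $2,948,140 is within the cap, no reduction.

$2,948,140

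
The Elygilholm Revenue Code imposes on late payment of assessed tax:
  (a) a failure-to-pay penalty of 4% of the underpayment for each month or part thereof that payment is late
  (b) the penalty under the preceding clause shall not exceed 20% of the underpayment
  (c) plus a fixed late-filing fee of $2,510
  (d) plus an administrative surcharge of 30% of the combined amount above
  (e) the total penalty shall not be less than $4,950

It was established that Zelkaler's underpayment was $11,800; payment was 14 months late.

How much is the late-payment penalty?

$6,331

Accrued rate: 4% × 14 = 56%, capped at 20% → 20%
Failure-to-pay penalty: 20% of $11,800 = $2,360
Penalty before surcharge: $2,360 + $2,510 = $4,870
Administrative surcharge: 30% of $4,870 = $1,461
Total penalty: $4,870 + $1,461 = $6,331
Minimum $4,950: $6,331 meets the minimum, no increase.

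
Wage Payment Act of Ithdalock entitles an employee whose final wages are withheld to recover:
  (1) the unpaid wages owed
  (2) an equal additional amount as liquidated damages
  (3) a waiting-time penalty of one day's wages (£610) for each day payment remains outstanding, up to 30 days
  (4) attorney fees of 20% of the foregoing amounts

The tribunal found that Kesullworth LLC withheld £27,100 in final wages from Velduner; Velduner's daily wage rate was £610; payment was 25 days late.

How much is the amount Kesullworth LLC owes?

£83,340

Liquidated damages (equal amount): £27,100
Penalty days: min(25, 30) = 25
Waiting-time penalty: 25 × £610 = £15,250
Subtotal: £27,100 + £27,100 + £15,250 = £69,450
Attorney fees: 20% of £69,450 = £13,890
Total award: £69,450 + £13,890 = £83,340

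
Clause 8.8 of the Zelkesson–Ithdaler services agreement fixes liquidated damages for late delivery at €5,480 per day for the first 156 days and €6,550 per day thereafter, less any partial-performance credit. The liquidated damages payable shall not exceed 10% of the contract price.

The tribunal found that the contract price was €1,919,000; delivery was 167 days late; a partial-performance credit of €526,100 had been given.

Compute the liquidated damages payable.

€191,900

First 156 days: 156 × €5,480 = €854,880
Remaining days: (167 − 156) × €6,550 = €72,050
Accrued per-day damages: €854,880 + €72,050 = €926,930
Less partial-performance credit: €926,930 − €526,100 = €400,830
Cap: 10% of €1,919,000 = €191,900
Cap at €191,900: €400,830 exceeds the cap → €191,900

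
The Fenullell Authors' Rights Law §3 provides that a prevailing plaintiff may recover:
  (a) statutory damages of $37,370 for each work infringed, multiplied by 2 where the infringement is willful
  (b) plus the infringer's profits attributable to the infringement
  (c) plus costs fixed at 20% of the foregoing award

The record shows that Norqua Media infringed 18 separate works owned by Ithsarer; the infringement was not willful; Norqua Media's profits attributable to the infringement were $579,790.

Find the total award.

Statutory damages: 18 × $37,370 = $672,660
Infringement not willful: no ×2 enhancement.
Combined award: $672,660 + $579,790 = $1,252,450
Costs: 20% of $1,252,450 = $250,490
Award plus costs: $1,252,450 + $250,490 = $1,502,940

$1,502,940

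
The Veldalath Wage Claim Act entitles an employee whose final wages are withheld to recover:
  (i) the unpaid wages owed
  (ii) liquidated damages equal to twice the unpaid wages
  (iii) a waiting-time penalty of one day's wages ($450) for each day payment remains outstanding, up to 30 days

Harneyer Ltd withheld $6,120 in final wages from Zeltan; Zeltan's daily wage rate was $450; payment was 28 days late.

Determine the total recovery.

$30,960

Doubled: 2 × $6,120 = $12,240
Penalty days: min(28, 30) = 28
Waiting-time penalty: 28 × $450 = $12,600
Total award: $6,120 + $12,240 + $12,600 = $30,960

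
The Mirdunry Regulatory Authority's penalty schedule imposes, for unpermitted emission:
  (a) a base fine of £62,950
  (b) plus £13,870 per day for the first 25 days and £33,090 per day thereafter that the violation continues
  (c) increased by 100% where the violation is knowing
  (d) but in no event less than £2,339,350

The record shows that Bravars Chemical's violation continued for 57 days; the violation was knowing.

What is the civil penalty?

First 25 days: 25 × £13,870 = £346,750
Remaining days: (57 − 25) × £33,090 = £1,058,880
Per-day component: £346,750 + £1,058,880 = £1,405,630
Base plus per-day: £62,950 + £1,405,630 = £1,468,580
Enhancement: 100% of £1,468,580 = £1,468,580
Enhanced fine: £1,468,580 + £1,468,580 = £2,937,160
Minimum £2,339,350: £2,937,160 meets the minimum, no increase.

£2,937,160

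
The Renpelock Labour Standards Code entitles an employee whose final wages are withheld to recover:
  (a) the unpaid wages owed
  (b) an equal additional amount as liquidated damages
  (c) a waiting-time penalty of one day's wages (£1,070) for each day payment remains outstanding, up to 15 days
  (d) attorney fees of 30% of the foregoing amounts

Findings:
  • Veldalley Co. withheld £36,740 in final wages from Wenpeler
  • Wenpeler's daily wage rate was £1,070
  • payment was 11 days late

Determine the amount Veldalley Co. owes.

£110,825

Liquidated damages (equal amount): £36,740
Penalty days: min(11, 15) = 11
Waiting-time penalty: 11 × £1,070 = £11,770
Subtotal: £36,740 + £36,740 + £11,770 = £85,250
Attorney fees: 30% of £85,250 = £25,575
Total award: £85,250 + £25,575 = £110,825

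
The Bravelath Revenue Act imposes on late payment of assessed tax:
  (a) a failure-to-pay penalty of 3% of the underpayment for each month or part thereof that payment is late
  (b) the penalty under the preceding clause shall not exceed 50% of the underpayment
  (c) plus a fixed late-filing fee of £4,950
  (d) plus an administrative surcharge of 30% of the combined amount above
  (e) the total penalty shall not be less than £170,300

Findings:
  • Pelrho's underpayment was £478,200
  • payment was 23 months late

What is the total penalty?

Accrued rate: 3% × 23 = 69%, capped at 50% → 50%
Failure-to-pay penalty: 50% of £478,200 = £239,100
Penalty before surcharge: £239,100 + £4,950 = £244,050
Administrative surcharge: 30% of £244,050 = £73,215
Total penalty: £244,050 + £73,215 = £317,265
Minimum £170,300: £317,265 meets the minimum, no increase.

£317,265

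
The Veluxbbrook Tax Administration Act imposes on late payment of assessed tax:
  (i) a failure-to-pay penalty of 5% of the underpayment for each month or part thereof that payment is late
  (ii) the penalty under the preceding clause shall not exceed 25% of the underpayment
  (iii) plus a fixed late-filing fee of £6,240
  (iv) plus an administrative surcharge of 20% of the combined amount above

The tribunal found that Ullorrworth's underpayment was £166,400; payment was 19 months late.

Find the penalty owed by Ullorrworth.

£57,408

Accrued rate: 5% × 19 = 95%, capped at 25% → 25%
Failure-to-pay penalty: 25% of £166,400 = £41,600
Penalty before surcharge: £41,600 + £6,240 = £47,840
Administrative surcharge: 20% of £47,840 = £9,568
Total penalty: £47,840 + £9,568 = £57,408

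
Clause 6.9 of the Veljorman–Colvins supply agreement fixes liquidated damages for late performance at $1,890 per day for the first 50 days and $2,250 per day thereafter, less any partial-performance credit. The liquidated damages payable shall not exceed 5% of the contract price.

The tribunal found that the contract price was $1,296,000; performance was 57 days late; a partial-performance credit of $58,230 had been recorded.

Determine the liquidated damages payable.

Liquidated damages: $52,020

First 50 days: 50 × $1,890 = $94,500
Remaining days: (57 − 50) × $2,250 = $15,750
Accrued per-day damages: $94,500 + $15,750 = $110,250
Less partial-performance credit: $110,250 − $58,230 = $52,020
Cap: 5% of $1,296,000 = $64,800
Cap at $64,800: $52,020 is within the cap, no reduction.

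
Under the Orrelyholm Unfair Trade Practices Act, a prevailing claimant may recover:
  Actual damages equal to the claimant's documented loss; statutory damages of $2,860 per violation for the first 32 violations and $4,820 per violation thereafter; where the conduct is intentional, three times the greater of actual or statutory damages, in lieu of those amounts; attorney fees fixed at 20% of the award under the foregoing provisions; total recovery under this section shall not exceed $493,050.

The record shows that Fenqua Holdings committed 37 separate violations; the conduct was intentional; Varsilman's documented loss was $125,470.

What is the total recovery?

$451,692

First 32 violations: 32 × $2,860 = $91,520
Remaining violations: (37 − 32) × $4,820 = $24,100
Statutory damages: $91,520 + $24,100 = $115,620
Greater of actual damages ($125,470) or statutory damages ($115,620): $125,470
Trebled: 3 × $125,470 = $376,410
Attorney fees: 20% of $376,410 = $75,282
Total before cap: $376,410 + $75,282 = $451,692
Cap at $493,050: $451,692 is within the cap, no reduction.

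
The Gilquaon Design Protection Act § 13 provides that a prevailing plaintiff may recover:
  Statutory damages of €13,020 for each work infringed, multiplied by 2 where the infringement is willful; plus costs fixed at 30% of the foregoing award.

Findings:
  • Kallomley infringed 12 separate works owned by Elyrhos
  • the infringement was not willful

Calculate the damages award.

Statutory damages: 12 × €13,020 = €156,240
Infringement not willful: no ×2 enhancement.
Costs: 30% of €156,240 = €46,872
Award plus costs: €156,240 + €46,872 = €203,112

€203,112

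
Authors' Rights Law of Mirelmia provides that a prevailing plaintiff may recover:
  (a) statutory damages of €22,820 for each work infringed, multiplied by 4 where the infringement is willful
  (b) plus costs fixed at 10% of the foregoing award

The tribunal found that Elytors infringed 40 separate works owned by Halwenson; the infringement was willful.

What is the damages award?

Award: €4,016,320

Statutory damages: 40 × €22,820 = €912,800
Multiplied by 4: 4 × €912,800 = €3,651,200
Costs: 10% of €3,651,200 = €365,120
Award plus costs: €3,651,200 + €365,120 = €4,016,320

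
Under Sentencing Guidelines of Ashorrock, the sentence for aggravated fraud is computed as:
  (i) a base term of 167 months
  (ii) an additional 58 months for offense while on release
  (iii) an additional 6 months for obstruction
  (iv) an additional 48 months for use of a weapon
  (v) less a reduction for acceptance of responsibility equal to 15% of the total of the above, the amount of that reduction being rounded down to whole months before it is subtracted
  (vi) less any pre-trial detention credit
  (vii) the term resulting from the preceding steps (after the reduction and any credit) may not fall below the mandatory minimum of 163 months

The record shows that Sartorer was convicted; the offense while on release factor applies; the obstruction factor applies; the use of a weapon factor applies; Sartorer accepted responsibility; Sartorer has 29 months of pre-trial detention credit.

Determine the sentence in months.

Offense while on release enhancement: +58 months
Obstruction enhancement: +6 months
Use of a weapon enhancement: +48 months
Adjusted term: 167 months + 58 months + 6 months + 48 months = 279 months
Acceptance of responsibility reduction: 15% of 279 months = 41 months (rounded down)
After reduction: 279 − 41 = 238 months
Less pre-trial detention credit: 238 months − 29 months = 209 months
Minimum 163 months: 209 months meets the minimum, no increase.

209 months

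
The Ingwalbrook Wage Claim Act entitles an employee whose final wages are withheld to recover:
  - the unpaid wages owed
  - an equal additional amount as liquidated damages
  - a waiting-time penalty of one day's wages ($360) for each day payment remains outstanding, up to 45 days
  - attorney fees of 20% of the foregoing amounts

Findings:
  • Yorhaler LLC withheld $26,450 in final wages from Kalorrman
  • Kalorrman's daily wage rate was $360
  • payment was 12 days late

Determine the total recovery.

Liquidated damages (equal amount): $26,450
Penalty days: min(12, 45) = 12
Waiting-time penalty: 12 × $360 = $4,320
Subtotal: $26,450 + $26,450 + $4,320 = $57,220
Attorney fees: 20% of $57,220 = $11,444
Total award: $57,220 + $11,444 = $68,664

$68,664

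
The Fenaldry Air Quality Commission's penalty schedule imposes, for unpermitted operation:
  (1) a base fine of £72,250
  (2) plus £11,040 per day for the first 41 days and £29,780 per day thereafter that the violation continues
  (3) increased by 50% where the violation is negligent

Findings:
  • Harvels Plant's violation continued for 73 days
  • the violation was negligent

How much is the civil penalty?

£2,216,775

First 41 days: 41 × £11,040 = £452,640
Remaining days: (73 − 41) × £29,780 = £952,960
Per-day component: £452,640 + £952,960 = £1,405,600
Base plus per-day: £72,250 + £1,405,600 = £1,477,850
Enhancement: 50% of £1,477,850 = £738,925
Enhanced fine: £1,477,850 + £738,925 = £2,216,775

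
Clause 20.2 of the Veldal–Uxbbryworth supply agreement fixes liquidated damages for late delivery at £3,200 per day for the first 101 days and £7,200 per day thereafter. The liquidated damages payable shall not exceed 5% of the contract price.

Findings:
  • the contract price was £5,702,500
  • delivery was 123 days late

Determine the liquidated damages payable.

First 101 days: 101 × £3,200 = £323,200
Remaining days: (123 − 101) × £7,200 = £158,400
Accrued per-day damages: £323,200 + £158,400 = £481,600
Cap: 5% of £5,702,500 = £285,125
Cap at £285,125: £481,600 exceeds the cap → £285,125

£285,125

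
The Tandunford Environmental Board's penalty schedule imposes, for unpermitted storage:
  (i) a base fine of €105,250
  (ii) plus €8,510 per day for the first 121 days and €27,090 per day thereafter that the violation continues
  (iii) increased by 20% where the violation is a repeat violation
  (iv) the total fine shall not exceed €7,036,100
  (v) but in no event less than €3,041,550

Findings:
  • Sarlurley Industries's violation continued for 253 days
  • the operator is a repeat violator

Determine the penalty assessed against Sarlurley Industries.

€5,653,008

First 121 days: 121 × €8,510 = €1,029,710
Remaining days: (253 − 121) × €27,090 = €3,575,880
Per-day component: €1,029,710 + €3,575,880 = €4,605,590
Base plus per-day: €105,250 + €4,605,590 = €4,710,840
Enhancement: 20% of €4,710,840 = €942,168
Enhanced fine: €4,710,840 + €942,168 = €5,653,008
Cap at €7,036,100: €5,653,008 is within the cap, no reduction.
Minimum €3,041,550: €5,653,008 meets the minimum, no increase.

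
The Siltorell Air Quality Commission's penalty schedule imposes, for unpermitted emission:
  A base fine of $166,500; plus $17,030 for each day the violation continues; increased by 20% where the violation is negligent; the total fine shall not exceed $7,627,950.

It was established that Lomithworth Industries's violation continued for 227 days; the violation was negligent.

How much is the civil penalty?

$4,838,772

Per-day component: 227 × $17,030 = $3,865,810
Base plus per-day: $166,500 + $3,865,810 = $4,032,310
Enhancement: 20% of $4,032,310 = $806,462
Enhanced fine: $4,032,310 + $806,462 = $4,838,772
Cap at $7,627,950: $4,838,772 is within the cap, no reduction.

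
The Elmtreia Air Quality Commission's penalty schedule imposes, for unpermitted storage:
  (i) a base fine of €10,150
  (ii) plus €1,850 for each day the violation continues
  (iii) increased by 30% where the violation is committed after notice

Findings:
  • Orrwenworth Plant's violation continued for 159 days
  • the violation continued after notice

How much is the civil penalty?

€395,590

Per-day component: 159 × €1,850 = €294,150
Base plus per-day: €10,150 + €294,150 = €304,300
Enhancement: 30% of €304,300 = €91,290
Enhanced fine: €304,300 + €91,290 = €395,590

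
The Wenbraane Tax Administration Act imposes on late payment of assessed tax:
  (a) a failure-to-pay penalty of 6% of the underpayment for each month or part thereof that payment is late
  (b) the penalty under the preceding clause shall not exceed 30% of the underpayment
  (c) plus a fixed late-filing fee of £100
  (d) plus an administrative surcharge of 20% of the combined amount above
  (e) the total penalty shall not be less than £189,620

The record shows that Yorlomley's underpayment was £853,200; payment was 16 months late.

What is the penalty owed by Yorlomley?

£307,272

Accrued rate: 6% × 16 = 96%, capped at 30% → 30%
Failure-to-pay penalty: 30% of £853,200 = £255,960
Penalty before surcharge: £255,960 + £100 = £256,060
Administrative surcharge: 20% of £256,060 = £51,212
Total penalty: £256,060 + £51,212 = £307,272
Minimum £189,620: £307,272 meets the minimum, no increase.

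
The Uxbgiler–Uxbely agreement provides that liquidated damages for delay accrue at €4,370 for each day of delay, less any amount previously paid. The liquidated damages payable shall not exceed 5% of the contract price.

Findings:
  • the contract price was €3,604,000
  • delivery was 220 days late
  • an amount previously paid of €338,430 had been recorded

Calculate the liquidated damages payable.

Liquidated damages: €180,200

Per-day damages: 220 × €4,370 = €961,400
Less amount previously paid: €961,400 − €338,430 = €622,970
Cap: 5% of €3,604,000 = €180,200
Cap at €180,200: €622,970 exceeds the cap → €180,200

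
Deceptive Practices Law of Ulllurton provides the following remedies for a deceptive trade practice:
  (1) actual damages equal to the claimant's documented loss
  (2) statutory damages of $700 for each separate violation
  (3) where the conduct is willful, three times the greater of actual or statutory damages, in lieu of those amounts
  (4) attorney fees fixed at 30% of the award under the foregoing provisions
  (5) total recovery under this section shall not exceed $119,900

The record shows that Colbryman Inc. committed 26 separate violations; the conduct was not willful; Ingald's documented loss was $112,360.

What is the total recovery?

Total recovery: $119,900

Statutory damages: 26 × $700 = $18,200
Conduct not willful: the in-lieu enhancement does not apply.
Actual plus statutory damages: $112,360 + $18,200 = $130,560
Attorney fees: 30% of $130,560 = $39,168
Total before cap: $130,560 + $39,168 = $169,728
Cap at $119,900: $169,728 exceeds the cap → $119,900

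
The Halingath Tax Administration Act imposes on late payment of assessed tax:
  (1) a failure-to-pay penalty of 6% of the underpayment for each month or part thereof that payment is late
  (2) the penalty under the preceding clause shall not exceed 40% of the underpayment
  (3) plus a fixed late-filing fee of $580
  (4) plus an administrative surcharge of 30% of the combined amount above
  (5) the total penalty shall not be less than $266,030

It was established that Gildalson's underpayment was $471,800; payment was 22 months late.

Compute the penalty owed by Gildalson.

$266,030

Accrued rate: 6% × 22 = 132%, capped at 40% → 40%
Failure-to-pay penalty: 40% of $471,800 = $188,720
Penalty before surcharge: $188,720 + $580 = $189,300
Administrative surcharge: 30% of $189,300 = $56,790
Total penalty: $189,300 + $56,790 = $246,090
Minimum $266,030: $246,090 is below the minimum → $266,030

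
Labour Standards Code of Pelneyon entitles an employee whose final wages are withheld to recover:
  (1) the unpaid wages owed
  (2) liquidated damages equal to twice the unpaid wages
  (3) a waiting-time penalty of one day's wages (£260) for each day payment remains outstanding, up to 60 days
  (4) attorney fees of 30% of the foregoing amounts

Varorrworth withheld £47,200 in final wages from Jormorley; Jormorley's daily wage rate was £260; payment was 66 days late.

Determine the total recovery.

£204,360

Doubled: 2 × £47,200 = £94,400
Penalty days: min(66, 60) = 60
Waiting-time penalty: 60 × £260 = £15,600
Subtotal: £47,200 + £94,400 + £15,600 = £157,200
Attorney fees: 30% of £157,200 = £47,160
Total award: £157,200 + £47,160 = £204,360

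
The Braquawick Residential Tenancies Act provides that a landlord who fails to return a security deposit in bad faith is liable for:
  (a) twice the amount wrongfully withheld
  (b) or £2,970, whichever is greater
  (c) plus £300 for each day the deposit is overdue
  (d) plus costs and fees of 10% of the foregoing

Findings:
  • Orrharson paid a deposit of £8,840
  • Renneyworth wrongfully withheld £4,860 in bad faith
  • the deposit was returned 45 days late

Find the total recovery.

Doubled: 2 × £4,860 = £9,720
Minimum £2,970: £9,720 meets the minimum, no increase.
Late-return penalty: 45 × £300 = £13,500
Damages plus late penalty: £9,720 + £13,500 = £23,220
Costs and fees: 10% of £23,220 = £2,322
Total recovery: £23,220 + £2,322 = £25,542

£25,542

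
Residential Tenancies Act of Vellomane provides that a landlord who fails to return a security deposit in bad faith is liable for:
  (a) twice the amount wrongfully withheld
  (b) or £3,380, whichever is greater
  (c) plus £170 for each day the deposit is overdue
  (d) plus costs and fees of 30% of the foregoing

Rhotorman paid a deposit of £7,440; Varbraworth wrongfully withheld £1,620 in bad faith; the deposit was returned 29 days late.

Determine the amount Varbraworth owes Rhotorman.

Doubled: 2 × £1,620 = £3,240
Minimum £3,380: £3,240 is below the minimum → £3,380
Late-return penalty: 29 × £170 = £4,930
Damages plus late penalty: £3,380 + £4,930 = £8,310
Costs and fees: 30% of £8,310 = £2,493
Total recovery: £8,310 + £2,493 = £10,803

£10,803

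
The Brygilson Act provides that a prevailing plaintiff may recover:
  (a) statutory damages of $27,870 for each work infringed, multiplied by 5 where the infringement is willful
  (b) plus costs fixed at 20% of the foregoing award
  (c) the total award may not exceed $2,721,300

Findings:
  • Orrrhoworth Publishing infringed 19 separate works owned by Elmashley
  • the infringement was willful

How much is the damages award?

Statutory damages: 19 × $27,870 = $529,530
Multiplied by 5: 5 × $529,530 = $2,647,650
Costs: 20% of $2,647,650 = $529,530
Award plus costs: $2,647,650 + $529,530 = $3,177,180
Cap at $2,721,300: $3,177,180 exceeds the cap → $2,721,300

$2,721,300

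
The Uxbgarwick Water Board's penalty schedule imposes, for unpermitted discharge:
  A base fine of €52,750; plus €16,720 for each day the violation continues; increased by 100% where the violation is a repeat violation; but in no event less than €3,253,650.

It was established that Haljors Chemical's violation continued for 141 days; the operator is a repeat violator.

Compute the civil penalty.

€4,820,540

Per-day component: 141 × €16,720 = €2,357,520
Base plus per-day: €52,750 + €2,357,520 = €2,410,270
Enhancement: 100% of €2,410,270 = €2,410,270
Enhanced fine: €2,410,270 + €2,410,270 = €4,820,540
Minimum €3,253,650: €4,820,540 meets the minimum, no increase.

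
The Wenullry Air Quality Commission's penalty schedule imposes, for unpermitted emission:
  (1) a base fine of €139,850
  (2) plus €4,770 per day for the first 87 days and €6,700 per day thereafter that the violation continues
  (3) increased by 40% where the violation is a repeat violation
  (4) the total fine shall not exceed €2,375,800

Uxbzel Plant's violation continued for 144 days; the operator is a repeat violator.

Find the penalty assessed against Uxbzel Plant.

€1,311,436

First 87 days: 87 × €4,770 = €414,990
Remaining days: (144 − 87) × €6,700 = €381,900
Per-day component: €414,990 + €381,900 = €796,890
Base plus per-day: €139,850 + €796,890 = €936,740
Enhancement: 40% of €936,740 = €374,696
Enhanced fine: €936,740 + €374,696 = €1,311,436
Cap at €2,375,800: €1,311,436 is within the cap, no reduction.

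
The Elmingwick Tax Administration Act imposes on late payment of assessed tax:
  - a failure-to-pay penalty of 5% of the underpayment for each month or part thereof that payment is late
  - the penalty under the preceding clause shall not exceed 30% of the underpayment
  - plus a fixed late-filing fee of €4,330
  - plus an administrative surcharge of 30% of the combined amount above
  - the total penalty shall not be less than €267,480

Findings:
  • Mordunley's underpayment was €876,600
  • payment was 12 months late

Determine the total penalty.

€347,503

Accrued rate: 5% × 12 = 60%, capped at 30% → 30%
Failure-to-pay penalty: 30% of €876,600 = €262,980
Penalty before surcharge: €262,980 + €4,330 = €267,310
Administrative surcharge: 30% of €267,310 = €80,193
Total penalty: €267,310 + €80,193 = €347,503
Minimum €267,480: €347,503 meets the minimum, no increase.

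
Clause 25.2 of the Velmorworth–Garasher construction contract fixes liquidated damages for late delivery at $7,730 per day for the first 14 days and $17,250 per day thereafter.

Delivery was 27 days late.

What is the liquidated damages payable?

$332,470

First 14 days: 14 × $7,730 = $108,220
Remaining days: (27 − 14) × $17,250 = $224,250
Accrued per-day damages: $108,220 + $224,250 = $332,470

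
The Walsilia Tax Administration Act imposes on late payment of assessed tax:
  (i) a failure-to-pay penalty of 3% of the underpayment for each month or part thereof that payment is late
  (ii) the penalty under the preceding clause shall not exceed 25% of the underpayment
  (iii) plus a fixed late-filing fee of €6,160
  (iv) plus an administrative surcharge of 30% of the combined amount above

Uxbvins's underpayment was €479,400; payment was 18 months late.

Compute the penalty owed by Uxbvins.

€163,813

Accrued rate: 3% × 18 = 54%, capped at 25% → 25%
Failure-to-pay penalty: 25% of €479,400 = €119,850
Penalty before surcharge: €119,850 + €6,160 = €126,010
Administrative surcharge: 30% of €126,010 = €37,803
Total penalty: €126,010 + €37,803 = €163,813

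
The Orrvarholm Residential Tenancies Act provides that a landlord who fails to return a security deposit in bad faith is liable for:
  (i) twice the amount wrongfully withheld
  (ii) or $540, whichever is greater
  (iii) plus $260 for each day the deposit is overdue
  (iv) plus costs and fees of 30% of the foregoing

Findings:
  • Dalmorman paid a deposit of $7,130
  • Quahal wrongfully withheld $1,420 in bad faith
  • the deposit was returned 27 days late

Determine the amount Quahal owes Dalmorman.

Doubled: 2 × $1,420 = $2,840
Minimum $540: $2,840 meets the minimum, no increase.
Late-return penalty: 27 × $260 = $7,020
Damages plus late penalty: $2,840 + $7,020 = $9,860
Costs and fees: 30% of $9,860 = $2,958
Total recovery: $9,860 + $2,958 = $12,818

Recovery: $12,818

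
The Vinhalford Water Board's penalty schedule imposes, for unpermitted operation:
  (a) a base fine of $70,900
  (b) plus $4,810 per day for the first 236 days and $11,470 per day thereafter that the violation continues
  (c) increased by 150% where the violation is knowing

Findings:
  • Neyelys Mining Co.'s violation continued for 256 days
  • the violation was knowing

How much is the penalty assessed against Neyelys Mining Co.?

First 236 days: 236 × $4,810 = $1,135,160
Remaining days: (256 − 236) × $11,470 = $229,400
Per-day component: $1,135,160 + $229,400 = $1,364,560
Base plus per-day: $70,900 + $1,364,560 = $1,435,460
Enhancement: 150% of $1,435,460 = $2,153,190
Enhanced fine: $1,435,460 + $2,153,190 = $3,588,650

$3,588,650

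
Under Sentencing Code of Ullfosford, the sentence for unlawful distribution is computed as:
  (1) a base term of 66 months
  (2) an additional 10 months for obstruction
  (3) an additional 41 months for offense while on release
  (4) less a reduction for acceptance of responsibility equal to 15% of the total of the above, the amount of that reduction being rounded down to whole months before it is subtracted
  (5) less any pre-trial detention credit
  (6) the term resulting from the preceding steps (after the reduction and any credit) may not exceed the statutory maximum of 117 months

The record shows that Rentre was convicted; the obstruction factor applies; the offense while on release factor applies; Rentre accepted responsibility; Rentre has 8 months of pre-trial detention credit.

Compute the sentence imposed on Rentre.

92 months

Obstruction enhancement: +10 months
Offense while on release enhancement: +41 months
Adjusted term: 66 months + 10 months + 41 months = 117 months
Acceptance of responsibility reduction: 15% of 117 months = 17 months (rounded down)
After reduction: 117 − 17 = 100 months
Less pre-trial detention credit: 100 months − 8 months = 92 months
Cap at 117 months: 92 months is within the cap, no reduction.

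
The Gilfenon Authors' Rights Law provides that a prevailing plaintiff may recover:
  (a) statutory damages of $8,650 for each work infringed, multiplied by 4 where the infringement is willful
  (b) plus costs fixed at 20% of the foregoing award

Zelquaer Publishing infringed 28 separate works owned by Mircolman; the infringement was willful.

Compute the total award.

Statutory damages: 28 × $8,650 = $242,200
Multiplied by 4: 4 × $242,200 = $968,800
Costs: 20% of $968,800 = $193,760
Award plus costs: $968,800 + $193,760 = $1,162,560

$1,162,560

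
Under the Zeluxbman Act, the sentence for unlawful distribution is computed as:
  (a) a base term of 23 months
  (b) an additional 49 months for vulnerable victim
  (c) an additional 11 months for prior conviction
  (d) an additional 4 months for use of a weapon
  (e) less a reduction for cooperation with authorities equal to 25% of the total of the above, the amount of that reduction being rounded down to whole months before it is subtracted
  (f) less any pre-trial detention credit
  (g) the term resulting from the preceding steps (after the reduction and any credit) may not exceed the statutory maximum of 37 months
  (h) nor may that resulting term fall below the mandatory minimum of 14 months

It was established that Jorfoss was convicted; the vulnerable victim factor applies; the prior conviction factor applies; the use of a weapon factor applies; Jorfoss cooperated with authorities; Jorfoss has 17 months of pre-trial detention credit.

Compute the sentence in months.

Vulnerable victim enhancement: +49 months
Prior conviction enhancement: +11 months
Use of a weapon enhancement: +4 months
Adjusted term: 23 months + 49 months + 11 months + 4 months = 87 months
Cooperation with authorities reduction: 25% of 87 months = 21 months (rounded down)
After reduction: 87 − 21 = 66 months
Less pre-trial detention credit: 66 months − 17 months = 49 months
Cap at 37 months: 49 months exceeds the cap → 37 months
Minimum 14 months: 37 months meets the minimum, no increase.

37 months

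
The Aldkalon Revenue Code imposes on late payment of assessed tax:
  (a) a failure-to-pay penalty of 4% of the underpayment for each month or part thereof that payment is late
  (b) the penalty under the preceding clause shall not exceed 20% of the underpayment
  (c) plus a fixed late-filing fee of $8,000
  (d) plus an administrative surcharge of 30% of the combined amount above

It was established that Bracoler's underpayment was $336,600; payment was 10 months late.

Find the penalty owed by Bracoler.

Penalty: $97,916

Accrued rate: 4% × 10 = 40%, capped at 20% → 20%
Failure-to-pay penalty: 20% of $336,600 = $67,320
Penalty before surcharge: $67,320 + $8,000 = $75,320
Administrative surcharge: 30% of $75,320 = $22,596
Total penalty: $75,320 + $22,596 = $97,916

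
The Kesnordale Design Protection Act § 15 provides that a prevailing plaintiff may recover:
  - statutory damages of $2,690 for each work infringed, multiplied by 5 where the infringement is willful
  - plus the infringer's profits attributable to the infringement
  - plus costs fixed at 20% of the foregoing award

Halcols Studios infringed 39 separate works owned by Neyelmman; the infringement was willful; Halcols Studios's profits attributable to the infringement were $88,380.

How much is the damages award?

Statutory damages: 39 × $2,690 = $104,910
Multiplied by 5: 5 × $104,910 = $524,550
Combined award: $524,550 + $88,380 = $612,930
Costs: 20% of $612,930 = $122,586
Award plus costs: $612,930 + $122,586 = $735,516

$735,516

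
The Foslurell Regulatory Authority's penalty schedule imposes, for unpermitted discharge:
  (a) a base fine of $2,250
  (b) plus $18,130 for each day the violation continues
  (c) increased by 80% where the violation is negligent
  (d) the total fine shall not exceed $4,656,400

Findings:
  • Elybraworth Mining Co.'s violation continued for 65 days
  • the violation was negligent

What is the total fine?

Civil penalty: $2,125,260

Per-day component: 65 × $18,130 = $1,178,450
Base plus per-day: $2,250 + $1,178,450 = $1,180,700
Enhancement: 80% of $1,180,700 = $944,560
Enhanced fine: $1,180,700 + $944,560 = $2,125,260
Cap at $4,656,400: $2,125,260 is within the cap, no reduction.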